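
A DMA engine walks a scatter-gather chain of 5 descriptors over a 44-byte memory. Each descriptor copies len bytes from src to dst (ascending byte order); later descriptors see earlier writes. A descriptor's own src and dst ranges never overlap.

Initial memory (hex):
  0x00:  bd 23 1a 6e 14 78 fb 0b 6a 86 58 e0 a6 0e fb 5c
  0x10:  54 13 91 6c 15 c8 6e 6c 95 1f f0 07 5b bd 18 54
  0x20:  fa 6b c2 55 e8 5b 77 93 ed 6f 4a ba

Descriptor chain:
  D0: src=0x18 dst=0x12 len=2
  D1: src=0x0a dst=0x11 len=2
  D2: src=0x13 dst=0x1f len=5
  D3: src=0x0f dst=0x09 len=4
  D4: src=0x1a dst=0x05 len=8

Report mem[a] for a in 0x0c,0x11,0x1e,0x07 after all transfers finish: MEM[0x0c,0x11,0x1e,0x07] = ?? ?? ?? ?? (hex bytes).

D0: mem[0x12..0x13] <- [95 1f]
D1: mem[0x11..0x12] <- [58 e0]
D2: mem[0x1f..0x23] <- [1f 15 c8 6e 6c]
D3: mem[0x09..0x0c] <- [5c 54 58 e0]
D4: mem[0x05..0x0c] <- [f0 07 5b bd 18 1f 15 c8]
query mem[0x0c]=0xc8, mem[0x11]=0x58, mem[0x1e]=0x18, mem[0x07]=0x5b

MEM[0x0c,0x11,0x1e,0x07] = c8 58 18 5b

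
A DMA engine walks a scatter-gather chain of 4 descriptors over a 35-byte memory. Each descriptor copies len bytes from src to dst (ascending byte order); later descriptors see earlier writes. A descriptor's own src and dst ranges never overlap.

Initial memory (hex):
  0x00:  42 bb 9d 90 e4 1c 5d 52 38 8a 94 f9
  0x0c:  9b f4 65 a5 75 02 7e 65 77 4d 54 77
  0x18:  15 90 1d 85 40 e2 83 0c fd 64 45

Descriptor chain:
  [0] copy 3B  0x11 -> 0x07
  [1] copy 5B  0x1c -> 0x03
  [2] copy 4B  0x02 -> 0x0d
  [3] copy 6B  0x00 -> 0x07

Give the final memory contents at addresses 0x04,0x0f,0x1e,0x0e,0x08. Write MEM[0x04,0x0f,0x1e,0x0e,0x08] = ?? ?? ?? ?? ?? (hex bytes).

MEM[0x04,0x0f,0x1e,0x0e,0x08] = e2 e2 83 40 bb

[0] 0x11->0x07 len=3 : 02 7e 65
[1] 0x1c->0x03 len=5 : 40 e2 83 0c fd
[2] 0x02->0x0d len=4 : 9d 40 e2 83
[3] 0x00->0x07 len=6 : 42 bb 9d 40 e2 83
query mem[0x04]=0xe2, mem[0x0f]=0xe2, mem[0x1e]=0x83, mem[0x0e]=0x40, mem[0x08]=0xbb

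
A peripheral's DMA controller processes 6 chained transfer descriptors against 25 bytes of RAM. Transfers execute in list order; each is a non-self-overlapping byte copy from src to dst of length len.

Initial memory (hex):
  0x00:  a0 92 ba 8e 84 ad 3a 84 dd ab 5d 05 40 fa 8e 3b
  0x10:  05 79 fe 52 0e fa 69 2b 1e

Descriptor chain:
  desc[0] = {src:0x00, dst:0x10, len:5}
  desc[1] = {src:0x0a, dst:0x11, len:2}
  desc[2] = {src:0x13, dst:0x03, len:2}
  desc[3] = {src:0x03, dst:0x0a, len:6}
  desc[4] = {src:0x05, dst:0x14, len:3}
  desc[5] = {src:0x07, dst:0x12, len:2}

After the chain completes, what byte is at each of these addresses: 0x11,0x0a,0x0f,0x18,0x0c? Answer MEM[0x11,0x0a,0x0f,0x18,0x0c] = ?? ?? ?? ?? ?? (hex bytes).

[0] 0x00->0x10 len=5 : a0 92 ba 8e 84
[1] 0x0a->0x11 len=2 : 5d 05
[2] 0x13->0x03 len=2 : 8e 84
[3] 0x03->0x0a len=6 : 8e 84 ad 3a 84 dd
[4] 0x05->0x14 len=3 : ad 3a 84
[5] 0x07->0x12 len=2 : 84 dd
query mem[0x11]=0x5d, mem[0x0a]=0x8e, mem[0x0f]=0xdd, mem[0x18]=0x1e, mem[0x0c]=0xad

MEM[0x11,0x0a,0x0f,0x18,0x0c] = 5d 8e dd 1e ad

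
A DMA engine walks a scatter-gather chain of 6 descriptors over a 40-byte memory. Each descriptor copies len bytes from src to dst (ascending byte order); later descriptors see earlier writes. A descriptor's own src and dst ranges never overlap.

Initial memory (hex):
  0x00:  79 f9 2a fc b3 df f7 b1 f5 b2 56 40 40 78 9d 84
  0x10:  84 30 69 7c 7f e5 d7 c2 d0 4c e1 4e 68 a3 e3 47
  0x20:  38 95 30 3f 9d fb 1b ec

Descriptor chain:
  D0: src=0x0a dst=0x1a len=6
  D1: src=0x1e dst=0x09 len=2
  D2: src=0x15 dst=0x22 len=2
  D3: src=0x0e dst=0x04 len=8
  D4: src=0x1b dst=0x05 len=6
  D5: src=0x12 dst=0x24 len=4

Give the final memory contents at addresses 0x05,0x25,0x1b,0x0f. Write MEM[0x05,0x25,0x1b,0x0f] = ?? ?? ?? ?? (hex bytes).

#0 dst[0x1a+6] := {0x56,0x40,0x40,0x78,0x9d,0x84}
#1 dst[0x09+2] := {0x9d,0x84}
#2 dst[0x22+2] := {0xe5,0xd7}
#3 dst[0x04+8] := {0x9d,0x84,0x84,0x30,0x69,0x7c,0x7f,0xe5}
#4 dst[0x05+6] := {0x40,0x40,0x78,0x9d,0x84,0x38}
#5 dst[0x24+4] := {0x69,0x7c,0x7f,0xe5}
query mem[0x05]=0x40, mem[0x25]=0x7c, mem[0x1b]=0x40, mem[0x0f]=0x84

MEM[0x05,0x25,0x1b,0x0f] = 40 7c 40 84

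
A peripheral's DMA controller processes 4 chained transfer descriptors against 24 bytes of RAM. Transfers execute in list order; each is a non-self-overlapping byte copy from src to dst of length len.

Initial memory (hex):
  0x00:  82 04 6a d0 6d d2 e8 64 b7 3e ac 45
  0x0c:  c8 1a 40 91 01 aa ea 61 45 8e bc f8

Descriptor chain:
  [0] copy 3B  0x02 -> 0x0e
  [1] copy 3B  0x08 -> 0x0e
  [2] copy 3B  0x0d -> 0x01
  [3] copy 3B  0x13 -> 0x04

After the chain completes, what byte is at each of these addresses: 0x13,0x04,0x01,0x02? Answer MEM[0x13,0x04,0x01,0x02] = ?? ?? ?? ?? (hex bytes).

#0 dst[0x0e+3] := {0x6a,0xd0,0x6d}
#1 dst[0x0e+3] := {0xb7,0x3e,0xac}
#2 dst[0x01+3] := {0x1a,0xb7,0x3e}
#3 dst[0x04+3] := {0x61,0x45,0x8e}
query mem[0x13]=0x61, mem[0x04]=0x61, mem[0x01]=0x1a, mem[0x02]=0xb7

MEM[0x13,0x04,0x01,0x02] = 61 61 1a b7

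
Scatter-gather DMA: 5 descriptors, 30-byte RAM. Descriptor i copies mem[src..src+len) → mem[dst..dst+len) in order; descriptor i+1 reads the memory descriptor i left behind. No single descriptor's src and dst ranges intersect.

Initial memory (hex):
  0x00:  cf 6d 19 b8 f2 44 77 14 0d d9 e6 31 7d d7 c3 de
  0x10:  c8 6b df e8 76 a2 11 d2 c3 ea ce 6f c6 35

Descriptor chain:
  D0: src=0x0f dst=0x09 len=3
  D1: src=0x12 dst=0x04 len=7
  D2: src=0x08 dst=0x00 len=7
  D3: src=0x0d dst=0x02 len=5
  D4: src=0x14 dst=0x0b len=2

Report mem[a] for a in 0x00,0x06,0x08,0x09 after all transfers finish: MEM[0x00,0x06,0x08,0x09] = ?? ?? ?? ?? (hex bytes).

MEM[0x00,0x06,0x08,0x09] = 11 6b 11 d2

  after D0: wrote 3B at 0x09 = dec86b
  after D1: wrote 7B at 0x04 = dfe876a211d2c3
  after D2: wrote 7B at 0x00 = 11d2c36b7dd7c3
  after D3: wrote 5B at 0x02 = d7c3dec86b
  after D4: wrote 2B at 0x0b = 76a2
query mem[0x00]=0x11, mem[0x06]=0x6b, mem[0x08]=0x11, mem[0x09]=0xd2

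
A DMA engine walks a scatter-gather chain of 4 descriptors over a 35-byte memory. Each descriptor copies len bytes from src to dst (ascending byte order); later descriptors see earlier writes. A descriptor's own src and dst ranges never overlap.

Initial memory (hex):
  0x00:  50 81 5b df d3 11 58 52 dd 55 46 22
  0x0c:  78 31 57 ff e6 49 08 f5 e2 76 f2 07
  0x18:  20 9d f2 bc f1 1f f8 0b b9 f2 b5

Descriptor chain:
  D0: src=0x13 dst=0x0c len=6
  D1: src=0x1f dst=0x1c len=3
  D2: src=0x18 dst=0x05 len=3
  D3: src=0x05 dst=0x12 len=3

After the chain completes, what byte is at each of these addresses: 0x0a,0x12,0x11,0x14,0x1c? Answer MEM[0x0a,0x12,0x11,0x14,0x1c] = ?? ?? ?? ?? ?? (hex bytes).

  after D0: wrote 6B at 0x0c = f5e276f20720
  after D1: wrote 3B at 0x1c = 0bb9f2
  after D2: wrote 3B at 0x05 = 209df2
  after D3: wrote 3B at 0x12 = 209df2
query mem[0x0a]=0x46, mem[0x12]=0x20, mem[0x11]=0x20, mem[0x14]=0xf2, mem[0x1c]=0x0b

MEM[0x0a,0x12,0x11,0x14,0x1c] = 46 20 20 f2 0b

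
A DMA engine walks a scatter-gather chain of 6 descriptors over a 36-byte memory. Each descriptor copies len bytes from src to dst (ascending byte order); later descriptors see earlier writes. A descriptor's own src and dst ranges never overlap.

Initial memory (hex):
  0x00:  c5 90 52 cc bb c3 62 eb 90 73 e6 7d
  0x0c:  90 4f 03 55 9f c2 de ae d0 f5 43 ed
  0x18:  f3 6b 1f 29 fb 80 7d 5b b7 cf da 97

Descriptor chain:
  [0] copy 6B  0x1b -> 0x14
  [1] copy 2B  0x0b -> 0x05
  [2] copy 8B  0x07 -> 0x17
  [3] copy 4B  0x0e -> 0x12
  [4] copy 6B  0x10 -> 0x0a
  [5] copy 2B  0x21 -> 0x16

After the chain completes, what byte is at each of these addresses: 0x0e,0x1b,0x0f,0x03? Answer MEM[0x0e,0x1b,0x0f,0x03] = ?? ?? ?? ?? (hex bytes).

MEM[0x0e,0x1b,0x0f,0x03] = 9f 7d c2 cc

D0: mem[0x14..0x19] <- [29 fb 80 7d 5b b7]
D1: mem[0x05..0x06] <- [7d 90]
D2: mem[0x17..0x1e] <- [eb 90 73 e6 7d 90 4f 03]
D3: mem[0x12..0x15] <- [03 55 9f c2]
D4: mem[0x0a..0x0f] <- [9f c2 03 55 9f c2]
D5: mem[0x16..0x17] <- [cf da]
query mem[0x0e]=0x9f, mem[0x1b]=0x7d, mem[0x0f]=0xc2, mem[0x03]=0xcc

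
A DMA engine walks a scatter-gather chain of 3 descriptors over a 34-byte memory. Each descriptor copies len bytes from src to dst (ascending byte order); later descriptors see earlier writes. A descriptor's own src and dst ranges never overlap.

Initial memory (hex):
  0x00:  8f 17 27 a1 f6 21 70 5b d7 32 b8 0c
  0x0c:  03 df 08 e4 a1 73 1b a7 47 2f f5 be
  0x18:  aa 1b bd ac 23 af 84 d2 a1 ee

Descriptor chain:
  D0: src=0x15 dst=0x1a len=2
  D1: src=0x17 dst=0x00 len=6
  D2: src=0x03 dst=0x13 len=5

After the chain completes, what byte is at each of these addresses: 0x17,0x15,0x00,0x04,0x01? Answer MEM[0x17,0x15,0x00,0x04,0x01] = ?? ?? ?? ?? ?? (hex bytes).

MEM[0x17,0x15,0x00,0x04,0x01] = 5b 23 be f5 aa

#0 dst[0x1a+2] := {0x2f,0xf5}
#1 dst[0x00+6] := {0xbe,0xaa,0x1b,0x2f,0xf5,0x23}
#2 dst[0x13+5] := {0x2f,0xf5,0x23,0x70,0x5b}
query mem[0x17]=0x5b, mem[0x15]=0x23, mem[0x00]=0xbe, mem[0x04]=0xf5, mem[0x01]=0xaa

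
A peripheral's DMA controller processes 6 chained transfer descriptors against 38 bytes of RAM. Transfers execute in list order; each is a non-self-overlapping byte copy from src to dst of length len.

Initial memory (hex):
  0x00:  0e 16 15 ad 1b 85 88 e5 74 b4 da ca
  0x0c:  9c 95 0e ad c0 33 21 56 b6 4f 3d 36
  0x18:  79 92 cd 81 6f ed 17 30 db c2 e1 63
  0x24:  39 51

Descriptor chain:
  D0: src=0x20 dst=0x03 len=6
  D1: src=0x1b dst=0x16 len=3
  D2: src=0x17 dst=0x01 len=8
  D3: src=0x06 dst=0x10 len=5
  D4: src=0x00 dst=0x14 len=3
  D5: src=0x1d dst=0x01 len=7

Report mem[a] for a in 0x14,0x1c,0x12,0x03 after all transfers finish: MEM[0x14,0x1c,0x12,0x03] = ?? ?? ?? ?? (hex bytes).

[0] 0x20->0x03 len=6 : db c2 e1 63 39 51
[1] 0x1b->0x16 len=3 : 81 6f ed
[2] 0x17->0x01 len=8 : 6f ed 92 cd 81 6f ed 17
[3] 0x06->0x10 len=5 : 6f ed 17 b4 da
[4] 0x00->0x14 len=3 : 0e 6f ed
[5] 0x1d->0x01 len=7 : ed 17 30 db c2 e1 63
query mem[0x14]=0x0e, mem[0x1c]=0x6f, mem[0x12]=0x17, mem[0x03]=0x30

MEM[0x14,0x1c,0x12,0x03] = 0e 6f 17 30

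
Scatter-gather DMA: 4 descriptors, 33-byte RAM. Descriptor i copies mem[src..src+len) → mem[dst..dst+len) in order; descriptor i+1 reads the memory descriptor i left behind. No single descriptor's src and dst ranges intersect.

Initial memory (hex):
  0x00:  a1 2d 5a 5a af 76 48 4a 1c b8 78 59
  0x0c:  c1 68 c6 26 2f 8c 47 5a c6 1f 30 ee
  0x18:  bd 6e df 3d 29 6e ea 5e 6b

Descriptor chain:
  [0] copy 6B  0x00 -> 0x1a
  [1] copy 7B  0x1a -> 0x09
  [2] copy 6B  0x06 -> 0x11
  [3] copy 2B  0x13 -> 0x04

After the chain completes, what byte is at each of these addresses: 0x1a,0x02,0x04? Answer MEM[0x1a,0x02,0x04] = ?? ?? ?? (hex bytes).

MEM[0x1a,0x02,0x04] = a1 5a 1c

#0 dst[0x1a+6] := {0xa1,0x2d,0x5a,0x5a,0xaf,0x76}
#1 dst[0x09+7] := {0xa1,0x2d,0x5a,0x5a,0xaf,0x76,0x6b}
#2 dst[0x11+6] := {0x48,0x4a,0x1c,0xa1,0x2d,0x5a}
#3 dst[0x04+2] := {0x1c,0xa1}
query mem[0x1a]=0xa1, mem[0x02]=0x5a, mem[0x04]=0x1c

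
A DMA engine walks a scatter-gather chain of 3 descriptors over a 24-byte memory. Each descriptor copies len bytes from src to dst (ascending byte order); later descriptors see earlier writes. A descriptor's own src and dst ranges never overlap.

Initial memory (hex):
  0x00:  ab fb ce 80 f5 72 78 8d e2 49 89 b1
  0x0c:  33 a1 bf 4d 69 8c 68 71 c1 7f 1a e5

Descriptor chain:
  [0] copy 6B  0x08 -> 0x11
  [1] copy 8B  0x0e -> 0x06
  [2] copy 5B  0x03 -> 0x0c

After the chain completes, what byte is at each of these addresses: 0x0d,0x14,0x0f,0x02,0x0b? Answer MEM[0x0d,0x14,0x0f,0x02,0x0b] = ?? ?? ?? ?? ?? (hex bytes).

D0: mem[0x11..0x16] <- [e2 49 89 b1 33 a1]
D1: mem[0x06..0x0d] <- [bf 4d 69 e2 49 89 b1 33]
D2: mem[0x0c..0x10] <- [80 f5 72 bf 4d]
query mem[0x0d]=0xf5, mem[0x14]=0xb1, mem[0x0f]=0xbf, mem[0x02]=0xce, mem[0x0b]=0x89

MEM[0x0d,0x14,0x0f,0x02,0x0b] = f5 b1 bf ce 89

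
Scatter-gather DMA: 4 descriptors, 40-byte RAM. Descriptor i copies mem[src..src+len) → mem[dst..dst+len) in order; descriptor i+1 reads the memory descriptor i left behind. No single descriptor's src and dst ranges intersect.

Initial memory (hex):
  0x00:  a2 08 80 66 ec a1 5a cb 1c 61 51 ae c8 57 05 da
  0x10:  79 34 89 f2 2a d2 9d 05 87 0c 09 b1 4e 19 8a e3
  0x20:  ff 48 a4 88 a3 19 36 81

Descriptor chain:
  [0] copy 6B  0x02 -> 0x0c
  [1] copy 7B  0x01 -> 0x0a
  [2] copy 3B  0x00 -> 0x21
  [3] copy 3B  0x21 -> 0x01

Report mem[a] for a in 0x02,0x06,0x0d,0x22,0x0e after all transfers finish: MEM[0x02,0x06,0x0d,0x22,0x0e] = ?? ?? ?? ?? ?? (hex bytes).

MEM[0x02,0x06,0x0d,0x22,0x0e] = 08 5a ec 08 a1

#0 dst[0x0c+6] := {0x80,0x66,0xec,0xa1,0x5a,0xcb}
#1 dst[0x0a+7] := {0x08,0x80,0x66,0xec,0xa1,0x5a,0xcb}
#2 dst[0x21+3] := {0xa2,0x08,0x80}
#3 dst[0x01+3] := {0xa2,0x08,0x80}
query mem[0x02]=0x08, mem[0x06]=0x5a, mem[0x0d]=0xec, mem[0x22]=0x08, mem[0x0e]=0xa1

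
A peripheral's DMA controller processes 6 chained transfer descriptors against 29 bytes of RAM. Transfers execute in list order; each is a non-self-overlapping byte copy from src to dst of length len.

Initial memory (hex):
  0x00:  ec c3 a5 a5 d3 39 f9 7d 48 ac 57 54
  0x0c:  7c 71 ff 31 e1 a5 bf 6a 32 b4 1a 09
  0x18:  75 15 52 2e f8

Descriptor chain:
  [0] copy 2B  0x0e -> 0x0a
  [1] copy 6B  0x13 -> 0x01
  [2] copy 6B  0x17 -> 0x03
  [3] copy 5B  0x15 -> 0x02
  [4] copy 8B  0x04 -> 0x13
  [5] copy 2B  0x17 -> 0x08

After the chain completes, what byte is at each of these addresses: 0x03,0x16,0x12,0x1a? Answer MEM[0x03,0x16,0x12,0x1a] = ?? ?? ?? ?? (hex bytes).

D0: mem[0x0a..0x0b] <- [ff 31]
D1: mem[0x01..0x06] <- [6a 32 b4 1a 09 75]
D2: mem[0x03..0x08] <- [09 75 15 52 2e f8]
D3: mem[0x02..0x06] <- [b4 1a 09 75 15]
D4: mem[0x13..0x1a] <- [09 75 15 2e f8 ac ff 31]
D5: mem[0x08..0x09] <- [f8 ac]
query mem[0x03]=0x1a, mem[0x16]=0x2e, mem[0x12]=0xbf, mem[0x1a]=0x31

MEM[0x03,0x16,0x12,0x1a] = 1a 2e bf 31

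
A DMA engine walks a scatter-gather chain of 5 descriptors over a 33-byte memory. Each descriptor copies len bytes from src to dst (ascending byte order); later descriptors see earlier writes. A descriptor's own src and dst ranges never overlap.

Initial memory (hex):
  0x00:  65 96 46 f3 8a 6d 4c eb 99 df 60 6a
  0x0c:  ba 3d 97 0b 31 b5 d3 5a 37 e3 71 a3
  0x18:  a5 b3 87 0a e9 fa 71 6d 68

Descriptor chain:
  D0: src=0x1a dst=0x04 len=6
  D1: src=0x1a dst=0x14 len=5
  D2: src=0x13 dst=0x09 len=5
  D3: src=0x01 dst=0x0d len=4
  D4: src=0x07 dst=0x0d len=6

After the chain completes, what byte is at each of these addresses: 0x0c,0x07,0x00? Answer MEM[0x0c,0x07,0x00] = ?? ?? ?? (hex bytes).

MEM[0x0c,0x07,0x00] = e9 fa 65

D0: mem[0x04..0x09] <- [87 0a e9 fa 71 6d]
D1: mem[0x14..0x18] <- [87 0a e9 fa 71]
D2: mem[0x09..0x0d] <- [5a 87 0a e9 fa]
D3: mem[0x0d..0x10] <- [96 46 f3 87]
D4: mem[0x0d..0x12] <- [fa 71 5a 87 0a e9]
query mem[0x0c]=0xe9, mem[0x07]=0xfa, mem[0x00]=0x65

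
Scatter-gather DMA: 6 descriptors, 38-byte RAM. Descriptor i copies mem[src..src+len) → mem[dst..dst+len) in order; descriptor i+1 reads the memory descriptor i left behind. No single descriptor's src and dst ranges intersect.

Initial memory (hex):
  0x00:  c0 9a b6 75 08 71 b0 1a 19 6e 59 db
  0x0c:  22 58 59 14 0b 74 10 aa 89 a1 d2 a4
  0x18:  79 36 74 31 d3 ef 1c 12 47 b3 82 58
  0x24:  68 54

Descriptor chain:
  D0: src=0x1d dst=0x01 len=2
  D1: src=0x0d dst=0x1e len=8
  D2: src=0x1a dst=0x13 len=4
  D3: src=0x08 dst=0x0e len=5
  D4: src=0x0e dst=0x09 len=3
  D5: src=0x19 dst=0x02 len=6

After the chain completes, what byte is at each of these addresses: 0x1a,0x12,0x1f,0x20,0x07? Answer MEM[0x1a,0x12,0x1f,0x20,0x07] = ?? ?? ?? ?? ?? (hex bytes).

MEM[0x1a,0x12,0x1f,0x20,0x07] = 74 22 59 14 58

  after D0: wrote 2B at 0x01 = ef1c
  after D1: wrote 8B at 0x1e = 5859140b7410aa89
  after D2: wrote 4B at 0x13 = 7431d3ef
  after D3: wrote 5B at 0x0e = 196e59db22
  after D4: wrote 3B at 0x09 = 196e59
  after D5: wrote 6B at 0x02 = 367431d3ef58
query mem[0x1a]=0x74, mem[0x12]=0x22, mem[0x1f]=0x59, mem[0x20]=0x14, mem[0x07]=0x58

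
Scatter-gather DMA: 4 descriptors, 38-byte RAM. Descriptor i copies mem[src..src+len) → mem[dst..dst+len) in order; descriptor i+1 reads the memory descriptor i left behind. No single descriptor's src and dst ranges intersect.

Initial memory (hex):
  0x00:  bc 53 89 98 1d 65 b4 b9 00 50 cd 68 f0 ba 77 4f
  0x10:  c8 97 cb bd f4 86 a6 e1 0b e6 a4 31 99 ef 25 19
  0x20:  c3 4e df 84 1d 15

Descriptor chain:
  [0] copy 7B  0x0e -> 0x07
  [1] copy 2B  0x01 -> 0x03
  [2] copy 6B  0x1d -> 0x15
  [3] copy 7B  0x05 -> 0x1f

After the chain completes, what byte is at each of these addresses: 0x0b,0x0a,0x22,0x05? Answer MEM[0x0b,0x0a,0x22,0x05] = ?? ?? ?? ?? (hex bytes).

  after D0: wrote 7B at 0x07 = 774fc897cbbdf4
  after D1: wrote 2B at 0x03 = 5389
  after D2: wrote 6B at 0x15 = ef2519c34edf
  after D3: wrote 7B at 0x1f = 65b4774fc897cb
query mem[0x0b]=0xcb, mem[0x0a]=0x97, mem[0x22]=0x4f, mem[0x05]=0x65

MEM[0x0b,0x0a,0x22,0x05] = cb 97 4f 65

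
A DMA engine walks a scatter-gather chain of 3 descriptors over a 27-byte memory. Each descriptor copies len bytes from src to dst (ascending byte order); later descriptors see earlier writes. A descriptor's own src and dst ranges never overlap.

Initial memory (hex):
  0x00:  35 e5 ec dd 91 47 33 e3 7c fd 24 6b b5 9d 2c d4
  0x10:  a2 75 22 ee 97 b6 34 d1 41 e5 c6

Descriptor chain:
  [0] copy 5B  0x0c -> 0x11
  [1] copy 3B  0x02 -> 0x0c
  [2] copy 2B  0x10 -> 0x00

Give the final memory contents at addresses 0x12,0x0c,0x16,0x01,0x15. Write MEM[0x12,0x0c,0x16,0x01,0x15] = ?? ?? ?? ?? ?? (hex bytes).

MEM[0x12,0x0c,0x16,0x01,0x15] = 9d ec 34 b5 a2

D0: mem[0x11..0x15] <- [b5 9d 2c d4 a2]
D1: mem[0x0c..0x0e] <- [ec dd 91]
D2: mem[0x00..0x01] <- [a2 b5]
query mem[0x12]=0x9d, mem[0x0c]=0xec, mem[0x16]=0x34, mem[0x01]=0xb5, mem[0x15]=0xa2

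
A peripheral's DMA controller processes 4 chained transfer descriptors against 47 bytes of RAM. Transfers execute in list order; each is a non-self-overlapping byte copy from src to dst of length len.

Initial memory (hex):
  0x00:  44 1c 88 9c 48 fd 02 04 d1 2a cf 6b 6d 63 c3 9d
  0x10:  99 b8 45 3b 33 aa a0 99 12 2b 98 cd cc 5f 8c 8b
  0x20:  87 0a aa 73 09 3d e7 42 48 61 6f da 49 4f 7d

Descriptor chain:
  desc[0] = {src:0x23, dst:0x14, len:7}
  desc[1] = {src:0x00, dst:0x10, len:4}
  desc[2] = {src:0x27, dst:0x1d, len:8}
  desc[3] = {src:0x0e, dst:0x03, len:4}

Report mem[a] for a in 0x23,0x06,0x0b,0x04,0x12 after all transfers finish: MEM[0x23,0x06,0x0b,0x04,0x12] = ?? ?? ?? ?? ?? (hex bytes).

#0 dst[0x14+7] := {0x73,0x09,0x3d,0xe7,0x42,0x48,0x61}
#1 dst[0x10+4] := {0x44,0x1c,0x88,0x9c}
#2 dst[0x1d+8] := {0x42,0x48,0x61,0x6f,0xda,0x49,0x4f,0x7d}
#3 dst[0x03+4] := {0xc3,0x9d,0x44,0x1c}
query mem[0x23]=0x4f, mem[0x06]=0x1c, mem[0x0b]=0x6b, mem[0x04]=0x9d, mem[0x12]=0x88

MEM[0x23,0x06,0x0b,0x04,0x12] = 4f 1c 6b 9d 88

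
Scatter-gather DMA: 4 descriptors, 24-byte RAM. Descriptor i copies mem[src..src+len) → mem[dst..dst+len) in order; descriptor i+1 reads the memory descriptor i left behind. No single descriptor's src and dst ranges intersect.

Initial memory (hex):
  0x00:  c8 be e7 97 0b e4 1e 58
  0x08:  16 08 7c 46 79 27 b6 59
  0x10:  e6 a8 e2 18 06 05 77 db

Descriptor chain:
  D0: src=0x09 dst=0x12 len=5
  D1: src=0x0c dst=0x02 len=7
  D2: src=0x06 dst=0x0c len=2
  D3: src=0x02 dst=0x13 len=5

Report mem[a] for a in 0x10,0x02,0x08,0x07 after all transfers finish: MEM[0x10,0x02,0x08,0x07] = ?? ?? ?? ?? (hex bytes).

MEM[0x10,0x02,0x08,0x07] = e6 79 08 a8

  after D0: wrote 5B at 0x12 = 087c467927
  after D1: wrote 7B at 0x02 = 7927b659e6a808
  after D2: wrote 2B at 0x0c = e6a8
  after D3: wrote 5B at 0x13 = 7927b659e6
query mem[0x10]=0xe6, mem[0x02]=0x79, mem[0x08]=0x08, mem[0x07]=0xa8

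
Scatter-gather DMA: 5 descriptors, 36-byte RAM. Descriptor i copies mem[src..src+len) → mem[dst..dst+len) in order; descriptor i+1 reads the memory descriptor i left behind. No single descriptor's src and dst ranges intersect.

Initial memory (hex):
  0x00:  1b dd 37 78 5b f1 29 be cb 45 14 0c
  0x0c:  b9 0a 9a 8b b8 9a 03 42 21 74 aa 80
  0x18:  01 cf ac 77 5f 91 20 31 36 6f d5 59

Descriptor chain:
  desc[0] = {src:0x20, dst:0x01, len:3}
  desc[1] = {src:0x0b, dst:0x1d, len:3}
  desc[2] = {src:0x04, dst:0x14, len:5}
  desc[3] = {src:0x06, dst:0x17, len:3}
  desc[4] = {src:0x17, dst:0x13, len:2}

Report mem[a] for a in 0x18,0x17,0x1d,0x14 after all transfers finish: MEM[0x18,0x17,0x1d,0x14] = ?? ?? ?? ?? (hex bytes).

MEM[0x18,0x17,0x1d,0x14] = be 29 0c be

D0: mem[0x01..0x03] <- [36 6f d5]
D1: mem[0x1d..0x1f] <- [0c b9 0a]
D2: mem[0x14..0x18] <- [5b f1 29 be cb]
D3: mem[0x17..0x19] <- [29 be cb]
D4: mem[0x13..0x14] <- [29 be]
query mem[0x18]=0xbe, mem[0x17]=0x29, mem[0x1d]=0x0c, mem[0x14]=0xbe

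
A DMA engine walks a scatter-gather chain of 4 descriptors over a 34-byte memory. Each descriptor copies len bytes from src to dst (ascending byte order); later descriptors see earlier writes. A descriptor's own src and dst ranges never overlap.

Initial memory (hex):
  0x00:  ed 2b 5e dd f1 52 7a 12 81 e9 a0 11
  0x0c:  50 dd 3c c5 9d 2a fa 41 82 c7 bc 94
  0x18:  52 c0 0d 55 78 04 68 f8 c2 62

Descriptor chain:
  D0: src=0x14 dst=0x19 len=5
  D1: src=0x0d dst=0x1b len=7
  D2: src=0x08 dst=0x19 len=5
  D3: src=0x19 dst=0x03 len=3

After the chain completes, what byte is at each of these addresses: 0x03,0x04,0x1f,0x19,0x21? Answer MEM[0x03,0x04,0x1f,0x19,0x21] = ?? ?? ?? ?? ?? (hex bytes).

MEM[0x03,0x04,0x1f,0x19,0x21] = 81 e9 2a 81 41

D0: mem[0x19..0x1d] <- [82 c7 bc 94 52]
D1: mem[0x1b..0x21] <- [dd 3c c5 9d 2a fa 41]
D2: mem[0x19..0x1d] <- [81 e9 a0 11 50]
D3: mem[0x03..0x05] <- [81 e9 a0]
query mem[0x03]=0x81, mem[0x04]=0xe9, mem[0x1f]=0x2a, mem[0x19]=0x81, mem[0x21]=0x41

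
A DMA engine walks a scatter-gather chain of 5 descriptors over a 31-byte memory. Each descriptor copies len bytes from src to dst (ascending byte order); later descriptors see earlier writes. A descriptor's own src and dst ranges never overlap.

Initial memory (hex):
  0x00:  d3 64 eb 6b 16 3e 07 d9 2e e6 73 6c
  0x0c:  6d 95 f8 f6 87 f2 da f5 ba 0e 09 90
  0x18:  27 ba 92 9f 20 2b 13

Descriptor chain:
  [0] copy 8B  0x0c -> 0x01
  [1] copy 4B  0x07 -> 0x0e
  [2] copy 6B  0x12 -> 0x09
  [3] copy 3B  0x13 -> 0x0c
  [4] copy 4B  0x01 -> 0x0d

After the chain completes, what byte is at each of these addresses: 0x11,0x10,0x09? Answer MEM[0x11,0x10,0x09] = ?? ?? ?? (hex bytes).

MEM[0x11,0x10,0x09] = 73 f6 da

#0 dst[0x01+8] := {0x6d,0x95,0xf8,0xf6,0x87,0xf2,0xda,0xf5}
#1 dst[0x0e+4] := {0xda,0xf5,0xe6,0x73}
#2 dst[0x09+6] := {0xda,0xf5,0xba,0x0e,0x09,0x90}
#3 dst[0x0c+3] := {0xf5,0xba,0x0e}
#4 dst[0x0d+4] := {0x6d,0x95,0xf8,0xf6}
query mem[0x11]=0x73, mem[0x10]=0xf6, mem[0x09]=0xda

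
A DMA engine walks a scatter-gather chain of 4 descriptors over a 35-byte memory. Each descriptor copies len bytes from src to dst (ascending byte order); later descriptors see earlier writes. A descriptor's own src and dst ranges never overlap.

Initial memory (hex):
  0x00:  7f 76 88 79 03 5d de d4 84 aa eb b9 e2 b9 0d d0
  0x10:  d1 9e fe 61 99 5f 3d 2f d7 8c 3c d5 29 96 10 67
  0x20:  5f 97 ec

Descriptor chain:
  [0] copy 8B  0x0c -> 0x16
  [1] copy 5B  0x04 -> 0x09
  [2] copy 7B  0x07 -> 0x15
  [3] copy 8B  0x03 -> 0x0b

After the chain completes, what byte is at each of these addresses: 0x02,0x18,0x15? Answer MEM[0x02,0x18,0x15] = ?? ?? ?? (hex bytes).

D0: mem[0x16..0x1d] <- [e2 b9 0d d0 d1 9e fe 61]
D1: mem[0x09..0x0d] <- [03 5d de d4 84]
D2: mem[0x15..0x1b] <- [d4 84 03 5d de d4 84]
D3: mem[0x0b..0x12] <- [79 03 5d de d4 84 03 5d]
query mem[0x02]=0x88, mem[0x18]=0x5d, mem[0x15]=0xd4

MEM[0x02,0x18,0x15] = 88 5d d4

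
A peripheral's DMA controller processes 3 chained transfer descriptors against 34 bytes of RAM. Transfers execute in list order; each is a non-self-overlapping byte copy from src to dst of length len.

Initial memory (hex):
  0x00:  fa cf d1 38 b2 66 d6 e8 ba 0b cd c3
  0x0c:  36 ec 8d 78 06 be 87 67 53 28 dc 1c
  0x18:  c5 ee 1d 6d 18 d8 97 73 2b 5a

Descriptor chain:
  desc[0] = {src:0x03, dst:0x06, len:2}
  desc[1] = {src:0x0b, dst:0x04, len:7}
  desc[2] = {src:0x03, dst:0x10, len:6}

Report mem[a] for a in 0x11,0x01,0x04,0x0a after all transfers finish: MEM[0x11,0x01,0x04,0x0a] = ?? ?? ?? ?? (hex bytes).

MEM[0x11,0x01,0x04,0x0a] = c3 cf c3 be

[0] 0x03->0x06 len=2 : 38 b2
[1] 0x0b->0x04 len=7 : c3 36 ec 8d 78 06 be
[2] 0x03->0x10 len=6 : 38 c3 36 ec 8d 78
query mem[0x11]=0xc3, mem[0x01]=0xcf, mem[0x04]=0xc3, mem[0x0a]=0xbe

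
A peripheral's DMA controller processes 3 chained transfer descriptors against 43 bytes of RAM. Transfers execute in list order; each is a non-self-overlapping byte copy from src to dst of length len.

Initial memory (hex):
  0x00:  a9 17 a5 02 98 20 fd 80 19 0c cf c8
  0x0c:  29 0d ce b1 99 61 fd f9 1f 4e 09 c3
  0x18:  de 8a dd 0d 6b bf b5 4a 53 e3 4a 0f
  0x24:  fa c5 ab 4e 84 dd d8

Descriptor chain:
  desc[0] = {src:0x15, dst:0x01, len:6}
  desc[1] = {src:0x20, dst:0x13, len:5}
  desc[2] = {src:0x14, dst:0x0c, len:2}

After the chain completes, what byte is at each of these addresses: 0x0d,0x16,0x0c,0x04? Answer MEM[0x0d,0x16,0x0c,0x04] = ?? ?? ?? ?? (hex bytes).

MEM[0x0d,0x16,0x0c,0x04] = 4a 0f e3 de

[0] 0x15->0x01 len=6 : 4e 09 c3 de 8a dd
[1] 0x20->0x13 len=5 : 53 e3 4a 0f fa
[2] 0x14->0x0c len=2 : e3 4a
query mem[0x0d]=0x4a, mem[0x16]=0x0f, mem[0x0c]=0xe3, mem[0x04]=0xde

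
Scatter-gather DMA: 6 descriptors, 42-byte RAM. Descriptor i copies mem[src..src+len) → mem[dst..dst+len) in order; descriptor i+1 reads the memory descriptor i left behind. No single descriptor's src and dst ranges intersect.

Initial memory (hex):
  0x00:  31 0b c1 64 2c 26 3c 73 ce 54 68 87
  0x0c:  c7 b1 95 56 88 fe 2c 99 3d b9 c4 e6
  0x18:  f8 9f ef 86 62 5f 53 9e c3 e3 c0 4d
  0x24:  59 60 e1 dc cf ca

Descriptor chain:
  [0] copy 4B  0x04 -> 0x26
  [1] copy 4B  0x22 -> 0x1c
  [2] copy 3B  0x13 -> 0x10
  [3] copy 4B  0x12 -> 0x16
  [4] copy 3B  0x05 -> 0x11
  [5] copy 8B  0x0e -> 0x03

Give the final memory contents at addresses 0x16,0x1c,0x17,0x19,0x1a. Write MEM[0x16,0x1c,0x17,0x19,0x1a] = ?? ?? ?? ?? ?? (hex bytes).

MEM[0x16,0x1c,0x17,0x19,0x1a] = b9 c0 99 b9 ef

D0: mem[0x26..0x29] <- [2c 26 3c 73]
D1: mem[0x1c..0x1f] <- [c0 4d 59 60]
D2: mem[0x10..0x12] <- [99 3d b9]
D3: mem[0x16..0x19] <- [b9 99 3d b9]
D4: mem[0x11..0x13] <- [26 3c 73]
D5: mem[0x03..0x0a] <- [95 56 99 26 3c 73 3d b9]
query mem[0x16]=0xb9, mem[0x1c]=0xc0, mem[0x17]=0x99, mem[0x19]=0xb9, mem[0x1a]=0xef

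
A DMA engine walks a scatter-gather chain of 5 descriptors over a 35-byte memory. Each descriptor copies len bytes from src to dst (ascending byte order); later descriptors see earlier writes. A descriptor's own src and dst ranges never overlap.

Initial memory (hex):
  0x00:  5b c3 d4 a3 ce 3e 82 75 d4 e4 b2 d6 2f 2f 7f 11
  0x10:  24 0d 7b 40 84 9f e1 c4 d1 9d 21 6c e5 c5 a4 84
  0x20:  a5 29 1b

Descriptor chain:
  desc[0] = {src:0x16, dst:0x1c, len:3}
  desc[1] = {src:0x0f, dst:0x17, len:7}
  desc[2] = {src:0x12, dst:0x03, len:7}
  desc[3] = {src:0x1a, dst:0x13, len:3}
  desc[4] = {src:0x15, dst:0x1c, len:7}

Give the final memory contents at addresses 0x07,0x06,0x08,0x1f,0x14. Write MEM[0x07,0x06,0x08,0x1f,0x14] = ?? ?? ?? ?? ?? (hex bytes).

#0 dst[0x1c+3] := {0xe1,0xc4,0xd1}
#1 dst[0x17+7] := {0x11,0x24,0x0d,0x7b,0x40,0x84,0x9f}
#2 dst[0x03+7] := {0x7b,0x40,0x84,0x9f,0xe1,0x11,0x24}
#3 dst[0x13+3] := {0x7b,0x40,0x84}
#4 dst[0x1c+7] := {0x84,0xe1,0x11,0x24,0x0d,0x7b,0x40}
query mem[0x07]=0xe1, mem[0x06]=0x9f, mem[0x08]=0x11, mem[0x1f]=0x24, mem[0x14]=0x40

MEM[0x07,0x06,0x08,0x1f,0x14] = e1 9f 11 24 40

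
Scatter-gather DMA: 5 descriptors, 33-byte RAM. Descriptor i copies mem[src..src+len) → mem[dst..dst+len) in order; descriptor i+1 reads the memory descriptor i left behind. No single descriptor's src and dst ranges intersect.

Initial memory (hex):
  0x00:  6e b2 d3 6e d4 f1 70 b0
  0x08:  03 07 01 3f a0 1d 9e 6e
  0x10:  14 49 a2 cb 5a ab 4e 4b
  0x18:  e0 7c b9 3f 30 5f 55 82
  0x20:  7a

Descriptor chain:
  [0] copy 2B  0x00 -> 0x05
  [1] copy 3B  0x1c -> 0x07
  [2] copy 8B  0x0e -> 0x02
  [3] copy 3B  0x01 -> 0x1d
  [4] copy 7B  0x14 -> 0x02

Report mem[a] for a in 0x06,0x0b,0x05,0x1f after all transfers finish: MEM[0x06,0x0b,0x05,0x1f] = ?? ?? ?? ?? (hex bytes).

#0 dst[0x05+2] := {0x6e,0xb2}
#1 dst[0x07+3] := {0x30,0x5f,0x55}
#2 dst[0x02+8] := {0x9e,0x6e,0x14,0x49,0xa2,0xcb,0x5a,0xab}
#3 dst[0x1d+3] := {0xb2,0x9e,0x6e}
#4 dst[0x02+7] := {0x5a,0xab,0x4e,0x4b,0xe0,0x7c,0xb9}
query mem[0x06]=0xe0, mem[0x0b]=0x3f, mem[0x05]=0x4b, mem[0x1f]=0x6e

MEM[0x06,0x0b,0x05,0x1f] = e0 3f 4b 6e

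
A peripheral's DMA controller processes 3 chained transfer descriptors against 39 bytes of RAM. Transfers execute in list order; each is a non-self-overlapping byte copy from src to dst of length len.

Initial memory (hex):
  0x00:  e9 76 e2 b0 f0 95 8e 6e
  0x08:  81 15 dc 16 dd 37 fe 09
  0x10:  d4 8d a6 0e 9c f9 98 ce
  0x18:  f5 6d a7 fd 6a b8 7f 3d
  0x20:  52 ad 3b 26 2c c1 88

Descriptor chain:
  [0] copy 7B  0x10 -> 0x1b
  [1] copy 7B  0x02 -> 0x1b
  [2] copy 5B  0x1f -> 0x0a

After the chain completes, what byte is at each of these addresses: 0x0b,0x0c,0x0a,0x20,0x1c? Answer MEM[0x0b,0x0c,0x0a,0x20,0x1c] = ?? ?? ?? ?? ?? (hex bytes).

MEM[0x0b,0x0c,0x0a,0x20,0x1c] = 6e 81 8e 6e b0

[0] 0x10->0x1b len=7 : d4 8d a6 0e 9c f9 98
[1] 0x02->0x1b len=7 : e2 b0 f0 95 8e 6e 81
[2] 0x1f->0x0a len=5 : 8e 6e 81 3b 26
query mem[0x0b]=0x6e, mem[0x0c]=0x81, mem[0x0a]=0x8e, mem[0x20]=0x6e, mem[0x1c]=0xb0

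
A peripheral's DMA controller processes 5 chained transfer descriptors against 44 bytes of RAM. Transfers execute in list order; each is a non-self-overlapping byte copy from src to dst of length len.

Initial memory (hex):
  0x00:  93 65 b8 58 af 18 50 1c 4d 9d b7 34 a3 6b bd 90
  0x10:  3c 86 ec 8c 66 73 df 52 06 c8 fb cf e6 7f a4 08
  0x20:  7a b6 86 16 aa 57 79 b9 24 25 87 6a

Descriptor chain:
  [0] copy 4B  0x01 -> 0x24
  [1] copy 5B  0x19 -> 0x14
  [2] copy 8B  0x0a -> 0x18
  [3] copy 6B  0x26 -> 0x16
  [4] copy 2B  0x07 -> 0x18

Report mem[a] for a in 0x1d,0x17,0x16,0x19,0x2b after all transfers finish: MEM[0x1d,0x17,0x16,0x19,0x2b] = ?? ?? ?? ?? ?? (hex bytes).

  after D0: wrote 4B at 0x24 = 65b858af
  after D1: wrote 5B at 0x14 = c8fbcfe67f
  after D2: wrote 8B at 0x18 = b734a36bbd903c86
  after D3: wrote 6B at 0x16 = 58af2425876a
  after D4: wrote 2B at 0x18 = 1c4d
query mem[0x1d]=0x90, mem[0x17]=0xaf, mem[0x16]=0x58, mem[0x19]=0x4d, mem[0x2b]=0x6a

MEM[0x1d,0x17,0x16,0x19,0x2b] = 90 af 58 4d 6a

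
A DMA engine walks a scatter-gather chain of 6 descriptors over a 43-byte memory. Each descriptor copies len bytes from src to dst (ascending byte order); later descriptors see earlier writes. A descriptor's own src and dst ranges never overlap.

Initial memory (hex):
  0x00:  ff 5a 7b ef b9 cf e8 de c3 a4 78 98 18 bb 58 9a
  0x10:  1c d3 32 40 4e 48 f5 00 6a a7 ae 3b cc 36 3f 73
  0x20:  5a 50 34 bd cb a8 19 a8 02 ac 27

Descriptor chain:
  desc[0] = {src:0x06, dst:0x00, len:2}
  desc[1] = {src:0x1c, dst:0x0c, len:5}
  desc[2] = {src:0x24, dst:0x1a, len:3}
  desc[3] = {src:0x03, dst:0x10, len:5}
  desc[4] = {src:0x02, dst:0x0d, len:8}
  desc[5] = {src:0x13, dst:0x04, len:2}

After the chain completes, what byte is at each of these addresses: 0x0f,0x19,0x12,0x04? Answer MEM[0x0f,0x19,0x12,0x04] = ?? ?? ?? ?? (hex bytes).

D0: mem[0x00..0x01] <- [e8 de]
D1: mem[0x0c..0x10] <- [cc 36 3f 73 5a]
D2: mem[0x1a..0x1c] <- [cb a8 19]
D3: mem[0x10..0x14] <- [ef b9 cf e8 de]
D4: mem[0x0d..0x14] <- [7b ef b9 cf e8 de c3 a4]
D5: mem[0x04..0x05] <- [c3 a4]
query mem[0x0f]=0xb9, mem[0x19]=0xa7, mem[0x12]=0xde, mem[0x04]=0xc3

MEM[0x0f,0x19,0x12,0x04] = b9 a7 de c3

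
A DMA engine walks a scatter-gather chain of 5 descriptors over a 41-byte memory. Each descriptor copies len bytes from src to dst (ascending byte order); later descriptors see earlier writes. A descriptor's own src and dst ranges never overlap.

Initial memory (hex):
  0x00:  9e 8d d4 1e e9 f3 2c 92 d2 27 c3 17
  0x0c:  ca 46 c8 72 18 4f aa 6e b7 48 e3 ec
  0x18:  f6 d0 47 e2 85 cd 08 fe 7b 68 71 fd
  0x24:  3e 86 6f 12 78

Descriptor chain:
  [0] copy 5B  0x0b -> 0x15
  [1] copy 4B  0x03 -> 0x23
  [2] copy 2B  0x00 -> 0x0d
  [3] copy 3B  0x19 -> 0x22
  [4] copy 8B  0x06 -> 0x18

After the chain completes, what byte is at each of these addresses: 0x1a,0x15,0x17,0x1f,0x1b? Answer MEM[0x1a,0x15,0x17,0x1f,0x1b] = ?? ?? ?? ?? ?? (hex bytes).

D0: mem[0x15..0x19] <- [17 ca 46 c8 72]
D1: mem[0x23..0x26] <- [1e e9 f3 2c]
D2: mem[0x0d..0x0e] <- [9e 8d]
D3: mem[0x22..0x24] <- [72 47 e2]
D4: mem[0x18..0x1f] <- [2c 92 d2 27 c3 17 ca 9e]
query mem[0x1a]=0xd2, mem[0x15]=0x17, mem[0x17]=0x46, mem[0x1f]=0x9e, mem[0x1b]=0x27

MEM[0x1a,0x15,0x17,0x1f,0x1b] = d2 17 46 9e 27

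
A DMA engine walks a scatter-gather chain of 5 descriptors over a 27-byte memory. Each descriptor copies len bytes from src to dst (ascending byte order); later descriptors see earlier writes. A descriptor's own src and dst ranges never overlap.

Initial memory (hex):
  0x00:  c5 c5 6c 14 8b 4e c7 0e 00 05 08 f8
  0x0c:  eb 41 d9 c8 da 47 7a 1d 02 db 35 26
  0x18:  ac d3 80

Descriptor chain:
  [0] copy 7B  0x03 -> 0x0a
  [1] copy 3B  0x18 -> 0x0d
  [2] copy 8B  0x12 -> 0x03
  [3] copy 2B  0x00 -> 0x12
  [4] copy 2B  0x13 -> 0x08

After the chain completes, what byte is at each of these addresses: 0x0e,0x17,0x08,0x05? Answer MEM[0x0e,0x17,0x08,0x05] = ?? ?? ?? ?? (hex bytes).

[0] 0x03->0x0a len=7 : 14 8b 4e c7 0e 00 05
[1] 0x18->0x0d len=3 : ac d3 80
[2] 0x12->0x03 len=8 : 7a 1d 02 db 35 26 ac d3
[3] 0x00->0x12 len=2 : c5 c5
[4] 0x13->0x08 len=2 : c5 02
query mem[0x0e]=0xd3, mem[0x17]=0x26, mem[0x08]=0xc5, mem[0x05]=0x02

MEM[0x0e,0x17,0x08,0x05] = d3 26 c5 02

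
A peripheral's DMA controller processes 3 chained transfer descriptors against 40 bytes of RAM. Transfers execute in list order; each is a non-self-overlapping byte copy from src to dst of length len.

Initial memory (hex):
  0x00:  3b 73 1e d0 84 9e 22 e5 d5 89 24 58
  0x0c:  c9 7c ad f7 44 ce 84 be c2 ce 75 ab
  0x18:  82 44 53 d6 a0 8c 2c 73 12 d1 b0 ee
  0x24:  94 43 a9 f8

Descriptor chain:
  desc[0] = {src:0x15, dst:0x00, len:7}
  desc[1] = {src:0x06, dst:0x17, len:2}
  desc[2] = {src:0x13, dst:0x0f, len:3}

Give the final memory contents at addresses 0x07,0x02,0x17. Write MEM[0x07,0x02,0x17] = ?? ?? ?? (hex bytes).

  after D0: wrote 7B at 0x00 = ce75ab824453d6
  after D1: wrote 2B at 0x17 = d6e5
  after D2: wrote 3B at 0x0f = bec2ce
query mem[0x07]=0xe5, mem[0x02]=0xab, mem[0x17]=0xd6

MEM[0x07,0x02,0x17] = e5 ab d6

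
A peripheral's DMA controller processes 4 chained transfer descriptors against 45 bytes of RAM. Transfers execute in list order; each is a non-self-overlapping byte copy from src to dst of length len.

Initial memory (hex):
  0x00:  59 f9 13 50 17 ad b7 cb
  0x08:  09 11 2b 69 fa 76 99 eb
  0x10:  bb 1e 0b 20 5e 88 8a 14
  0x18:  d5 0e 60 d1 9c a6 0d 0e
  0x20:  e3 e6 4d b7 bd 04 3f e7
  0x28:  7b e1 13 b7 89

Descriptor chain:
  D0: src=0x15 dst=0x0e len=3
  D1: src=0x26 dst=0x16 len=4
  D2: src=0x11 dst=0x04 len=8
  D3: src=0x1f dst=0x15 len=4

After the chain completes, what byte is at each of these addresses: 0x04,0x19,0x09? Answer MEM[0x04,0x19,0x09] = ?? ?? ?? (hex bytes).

[0] 0x15->0x0e len=3 : 88 8a 14
[1] 0x26->0x16 len=4 : 3f e7 7b e1
[2] 0x11->0x04 len=8 : 1e 0b 20 5e 88 3f e7 7b
[3] 0x1f->0x15 len=4 : 0e e3 e6 4d
query mem[0x04]=0x1e, mem[0x19]=0xe1, mem[0x09]=0x3f

MEM[0x04,0x19,0x09] = 1e e1 3f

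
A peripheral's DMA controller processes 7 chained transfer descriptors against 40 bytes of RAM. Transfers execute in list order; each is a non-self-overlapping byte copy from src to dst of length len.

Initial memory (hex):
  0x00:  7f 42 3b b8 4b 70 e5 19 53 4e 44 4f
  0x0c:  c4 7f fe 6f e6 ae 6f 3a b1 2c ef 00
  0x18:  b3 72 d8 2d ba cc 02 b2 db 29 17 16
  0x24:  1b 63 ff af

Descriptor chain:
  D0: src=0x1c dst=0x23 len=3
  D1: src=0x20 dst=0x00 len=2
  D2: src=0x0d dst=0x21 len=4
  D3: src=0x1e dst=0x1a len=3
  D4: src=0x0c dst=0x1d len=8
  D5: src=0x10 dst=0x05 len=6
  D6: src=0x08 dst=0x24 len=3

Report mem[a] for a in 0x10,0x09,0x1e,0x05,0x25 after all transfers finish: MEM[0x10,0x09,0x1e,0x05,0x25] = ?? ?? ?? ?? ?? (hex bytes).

MEM[0x10,0x09,0x1e,0x05,0x25] = e6 b1 7f e6 b1

D0: mem[0x23..0x25] <- [ba cc 02]
D1: mem[0x00..0x01] <- [db 29]
D2: mem[0x21..0x24] <- [7f fe 6f e6]
D3: mem[0x1a..0x1c] <- [02 b2 db]
D4: mem[0x1d..0x24] <- [c4 7f fe 6f e6 ae 6f 3a]
D5: mem[0x05..0x0a] <- [e6 ae 6f 3a b1 2c]
D6: mem[0x24..0x26] <- [3a b1 2c]
query mem[0x10]=0xe6, mem[0x09]=0xb1, mem[0x1e]=0x7f, mem[0x05]=0xe6, mem[0x25]=0xb1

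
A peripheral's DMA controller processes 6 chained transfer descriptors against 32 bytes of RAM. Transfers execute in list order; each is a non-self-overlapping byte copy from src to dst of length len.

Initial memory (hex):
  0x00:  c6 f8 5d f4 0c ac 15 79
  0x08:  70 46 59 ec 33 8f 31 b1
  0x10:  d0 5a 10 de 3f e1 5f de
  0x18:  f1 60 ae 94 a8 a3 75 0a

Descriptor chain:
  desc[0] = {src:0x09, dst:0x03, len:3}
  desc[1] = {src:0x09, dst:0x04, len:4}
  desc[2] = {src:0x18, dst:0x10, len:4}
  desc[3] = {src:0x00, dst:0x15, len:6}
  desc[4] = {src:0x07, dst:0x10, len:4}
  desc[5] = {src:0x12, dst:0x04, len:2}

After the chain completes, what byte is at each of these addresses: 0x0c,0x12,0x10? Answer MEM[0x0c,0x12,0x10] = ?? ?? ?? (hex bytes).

D0: mem[0x03..0x05] <- [46 59 ec]
D1: mem[0x04..0x07] <- [46 59 ec 33]
D2: mem[0x10..0x13] <- [f1 60 ae 94]
D3: mem[0x15..0x1a] <- [c6 f8 5d 46 46 59]
D4: mem[0x10..0x13] <- [33 70 46 59]
D5: mem[0x04..0x05] <- [46 59]
query mem[0x0c]=0x33, mem[0x12]=0x46, mem[0x10]=0x33

MEM[0x0c,0x12,0x10] = 33 46 33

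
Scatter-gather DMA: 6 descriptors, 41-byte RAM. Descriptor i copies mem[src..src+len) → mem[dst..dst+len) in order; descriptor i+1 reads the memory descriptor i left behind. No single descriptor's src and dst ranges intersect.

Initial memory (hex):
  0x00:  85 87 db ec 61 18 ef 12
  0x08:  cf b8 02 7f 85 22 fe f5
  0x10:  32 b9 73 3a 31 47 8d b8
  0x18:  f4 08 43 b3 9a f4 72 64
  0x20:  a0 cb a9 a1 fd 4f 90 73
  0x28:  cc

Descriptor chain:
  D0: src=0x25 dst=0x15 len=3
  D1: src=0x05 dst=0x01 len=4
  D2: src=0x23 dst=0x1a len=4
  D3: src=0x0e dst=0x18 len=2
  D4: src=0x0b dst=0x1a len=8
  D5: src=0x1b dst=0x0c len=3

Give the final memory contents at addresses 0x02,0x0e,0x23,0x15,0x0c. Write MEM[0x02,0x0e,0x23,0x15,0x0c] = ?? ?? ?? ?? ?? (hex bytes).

MEM[0x02,0x0e,0x23,0x15,0x0c] = ef fe a1 4f 85

D0: mem[0x15..0x17] <- [4f 90 73]
D1: mem[0x01..0x04] <- [18 ef 12 cf]
D2: mem[0x1a..0x1d] <- [a1 fd 4f 90]
D3: mem[0x18..0x19] <- [fe f5]
D4: mem[0x1a..0x21] <- [7f 85 22 fe f5 32 b9 73]
D5: mem[0x0c..0x0e] <- [85 22 fe]
query mem[0x02]=0xef, mem[0x0e]=0xfe, mem[0x23]=0xa1, mem[0x15]=0x4f, mem[0x0c]=0x85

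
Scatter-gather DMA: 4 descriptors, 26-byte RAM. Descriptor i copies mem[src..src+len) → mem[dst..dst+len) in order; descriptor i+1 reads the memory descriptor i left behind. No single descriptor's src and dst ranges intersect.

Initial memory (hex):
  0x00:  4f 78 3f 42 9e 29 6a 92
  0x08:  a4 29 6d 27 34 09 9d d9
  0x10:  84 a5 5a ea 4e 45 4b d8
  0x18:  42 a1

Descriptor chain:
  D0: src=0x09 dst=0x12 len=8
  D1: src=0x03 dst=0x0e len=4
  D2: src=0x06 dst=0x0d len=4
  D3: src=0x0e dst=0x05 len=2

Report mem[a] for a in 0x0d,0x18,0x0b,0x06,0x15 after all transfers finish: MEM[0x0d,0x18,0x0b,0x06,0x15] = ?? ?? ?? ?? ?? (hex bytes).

#0 dst[0x12+8] := {0x29,0x6d,0x27,0x34,0x09,0x9d,0xd9,0x84}
#1 dst[0x0e+4] := {0x42,0x9e,0x29,0x6a}
#2 dst[0x0d+4] := {0x6a,0x92,0xa4,0x29}
#3 dst[0x05+2] := {0x92,0xa4}
query mem[0x0d]=0x6a, mem[0x18]=0xd9, mem[0x0b]=0x27, mem[0x06]=0xa4, mem[0x15]=0x34

MEM[0x0d,0x18,0x0b,0x06,0x15] = 6a d9 27 a4 34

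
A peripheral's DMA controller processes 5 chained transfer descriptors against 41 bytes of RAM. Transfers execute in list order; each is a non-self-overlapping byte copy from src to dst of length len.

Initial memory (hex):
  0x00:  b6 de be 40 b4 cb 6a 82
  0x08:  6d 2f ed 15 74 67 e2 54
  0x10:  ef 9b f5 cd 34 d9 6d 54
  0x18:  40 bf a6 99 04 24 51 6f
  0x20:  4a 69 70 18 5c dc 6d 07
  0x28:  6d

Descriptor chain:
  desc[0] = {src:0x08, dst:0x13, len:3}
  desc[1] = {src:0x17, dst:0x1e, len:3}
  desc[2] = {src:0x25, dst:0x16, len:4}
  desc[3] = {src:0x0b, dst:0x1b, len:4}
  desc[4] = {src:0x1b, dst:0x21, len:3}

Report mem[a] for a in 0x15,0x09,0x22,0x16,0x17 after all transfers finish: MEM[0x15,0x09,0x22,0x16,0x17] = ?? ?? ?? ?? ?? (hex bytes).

#0 dst[0x13+3] := {0x6d,0x2f,0xed}
#1 dst[0x1e+3] := {0x54,0x40,0xbf}
#2 dst[0x16+4] := {0xdc,0x6d,0x07,0x6d}
#3 dst[0x1b+4] := {0x15,0x74,0x67,0xe2}
#4 dst[0x21+3] := {0x15,0x74,0x67}
query mem[0x15]=0xed, mem[0x09]=0x2f, mem[0x22]=0x74, mem[0x16]=0xdc, mem[0x17]=0x6d

MEM[0x15,0x09,0x22,0x16,0x17] = ed 2f 74 dc 6d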